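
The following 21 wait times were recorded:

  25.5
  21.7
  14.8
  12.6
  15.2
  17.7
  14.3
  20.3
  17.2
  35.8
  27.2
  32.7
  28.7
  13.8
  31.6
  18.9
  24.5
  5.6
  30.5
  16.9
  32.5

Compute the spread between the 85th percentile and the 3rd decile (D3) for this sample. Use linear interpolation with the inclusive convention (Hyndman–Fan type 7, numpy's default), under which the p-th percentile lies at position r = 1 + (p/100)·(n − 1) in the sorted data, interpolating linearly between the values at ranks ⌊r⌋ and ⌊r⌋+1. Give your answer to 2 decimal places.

14.70

Sorted: 5.6, 12.6, 13.8, 14.3, 14.8, 15.2, 16.9, 17.2, 17.7, 18.9, 20.3, 21.7, 24.5, 25.5, 27.2, 28.7, 30.5, 31.6, 32.5, 32.7, 35.8.
n = 21.
P30: r = 7 (integer) → 16.9.
P85: r = 18 (integer) → 31.6.
Difference: 31.6 − 16.9 = 14.7.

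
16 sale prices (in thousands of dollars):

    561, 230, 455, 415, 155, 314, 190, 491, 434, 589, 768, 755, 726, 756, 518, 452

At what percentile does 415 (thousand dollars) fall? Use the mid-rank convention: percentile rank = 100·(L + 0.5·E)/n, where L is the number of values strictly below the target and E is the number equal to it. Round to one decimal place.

28.1

Sorted: 155, 190, 230, 314, 415, 434, 452, 455, 491, 518, 561, 589, 726, 755, 756, 768.
Count below 415: L = 4; count equal: E = 1; n = 16.
Percentile rank = 100·(4 + 0.5·1)/16 = 100·4.5/16 = 28.12.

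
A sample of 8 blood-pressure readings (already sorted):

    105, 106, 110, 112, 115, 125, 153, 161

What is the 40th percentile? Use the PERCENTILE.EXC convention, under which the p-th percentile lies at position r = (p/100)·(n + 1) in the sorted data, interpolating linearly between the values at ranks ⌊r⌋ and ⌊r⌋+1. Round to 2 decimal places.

111.20

n = 8.
r = (40/100)·(8 + 1) = 3.6.
Rank 3 is 110 and rank 4 is 112.
Interpolate: 110 + 0.6·(112 − 110) = 110 + 0.6·2 = 111.2.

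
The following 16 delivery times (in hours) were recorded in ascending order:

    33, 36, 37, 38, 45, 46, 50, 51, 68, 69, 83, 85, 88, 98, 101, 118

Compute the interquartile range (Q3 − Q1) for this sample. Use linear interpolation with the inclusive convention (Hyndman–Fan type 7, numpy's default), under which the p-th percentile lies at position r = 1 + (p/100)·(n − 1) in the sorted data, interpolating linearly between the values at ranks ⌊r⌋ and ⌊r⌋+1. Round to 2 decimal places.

n = 16.
P25: r = 4.75; ranks 4–5 are 38, 45; interpolating gives 43.25.
P75: r = 12.25; ranks 12–13 are 85, 88; interpolating gives 85.75.
Difference: 85.75 − 43.25 = 42.5.

42.50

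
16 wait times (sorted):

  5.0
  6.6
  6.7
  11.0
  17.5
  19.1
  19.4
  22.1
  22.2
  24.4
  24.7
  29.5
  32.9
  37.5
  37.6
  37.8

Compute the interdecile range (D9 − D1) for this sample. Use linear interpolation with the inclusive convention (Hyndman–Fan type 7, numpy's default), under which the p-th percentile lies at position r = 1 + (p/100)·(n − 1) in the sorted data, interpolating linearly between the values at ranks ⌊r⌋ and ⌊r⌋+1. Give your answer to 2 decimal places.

n = 16.
P10: r = 2.5; ranks 2–3 are 6.6, 6.7; interpolating gives 6.65.
P90: r = 14.5; ranks 14–15 are 37.5, 37.6; interpolating gives 37.55.
Difference: 37.55 − 6.65 = 30.9.

30.90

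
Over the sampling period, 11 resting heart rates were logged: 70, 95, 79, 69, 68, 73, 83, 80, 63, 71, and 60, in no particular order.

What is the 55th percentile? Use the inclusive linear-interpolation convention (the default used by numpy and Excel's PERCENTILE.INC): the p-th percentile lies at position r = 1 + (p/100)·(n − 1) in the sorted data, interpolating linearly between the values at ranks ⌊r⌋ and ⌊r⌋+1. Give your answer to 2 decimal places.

Sorted: 60, 63, 68, 69, 70, 71, 73, 79, 80, 83, 95.
n = 11.
r = 1 + (55/100)·(11 − 1) = 1 + 5.5 = 6.5.
Rank 6 is 71 and rank 7 is 73.
Interpolate: 71 + 0.5·(73 − 71) = 71 + 0.5·2 = 72.

72.00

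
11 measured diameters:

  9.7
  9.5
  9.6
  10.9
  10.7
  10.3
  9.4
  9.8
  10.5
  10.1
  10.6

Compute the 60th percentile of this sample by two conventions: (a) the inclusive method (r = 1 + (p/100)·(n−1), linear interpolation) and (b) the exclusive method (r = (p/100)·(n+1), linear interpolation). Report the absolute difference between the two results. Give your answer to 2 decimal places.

0.04

Sorted: 9.4, 9.5, 9.6, 9.7, 9.8, 10.1, 10.3, 10.5, 10.6, 10.7, 10.9.
n = 11.
(a) r = 7 → value at rank 7 = 10.3.
(b) r = 7.2; between ranks 7 (10.3) and 8 (10.5): 10.34.
|10.3 − 10.34| = 0.04.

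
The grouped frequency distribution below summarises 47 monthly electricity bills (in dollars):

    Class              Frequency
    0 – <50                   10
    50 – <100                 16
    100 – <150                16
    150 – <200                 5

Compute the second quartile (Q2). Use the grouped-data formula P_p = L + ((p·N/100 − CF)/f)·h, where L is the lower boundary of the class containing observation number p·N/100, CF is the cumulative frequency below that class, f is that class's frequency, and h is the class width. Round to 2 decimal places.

N = 47; target position k = 50/100 · 47 = 23.5.
Cumulative frequencies: 10, 26, 42, 47.
Observation 23.5 falls in the class 50 – <100.
L = 50, CF = 10, f = 16, h = 50.
P50 = 50 + ((23.5 − 10)/16)·50 = 50 + 42.1875 = 92.1875.

92.19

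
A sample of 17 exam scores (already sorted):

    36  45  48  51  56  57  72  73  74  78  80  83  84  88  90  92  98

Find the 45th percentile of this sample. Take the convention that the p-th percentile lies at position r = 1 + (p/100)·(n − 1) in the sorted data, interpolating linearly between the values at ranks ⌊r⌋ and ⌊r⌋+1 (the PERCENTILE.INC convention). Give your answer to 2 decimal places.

73.20

n = 17.
r = 1 + (45/100)·(17 − 1) = 1 + 7.2 = 8.2.
Rank 8 is 73 and rank 9 is 74.
Interpolate: 73 + 0.2·(74 − 73) = 73 + 0.2·1 = 73.2.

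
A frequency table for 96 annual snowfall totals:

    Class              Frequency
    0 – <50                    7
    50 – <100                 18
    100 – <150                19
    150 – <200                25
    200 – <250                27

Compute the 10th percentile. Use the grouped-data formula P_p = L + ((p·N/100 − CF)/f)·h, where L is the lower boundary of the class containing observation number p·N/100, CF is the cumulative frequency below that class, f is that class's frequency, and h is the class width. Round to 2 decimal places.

57.22

N = 96; target position k = 10/100 · 96 = 9.6.
Cumulative frequencies: 7, 25, 44, 69, 96.
Observation 9.6 falls in the class 50 – <100.
L = 50, CF = 7, f = 18, h = 50.
P10 = 50 + ((9.6 − 7)/18)·50 = 50 + 7.22222 = 57.2222.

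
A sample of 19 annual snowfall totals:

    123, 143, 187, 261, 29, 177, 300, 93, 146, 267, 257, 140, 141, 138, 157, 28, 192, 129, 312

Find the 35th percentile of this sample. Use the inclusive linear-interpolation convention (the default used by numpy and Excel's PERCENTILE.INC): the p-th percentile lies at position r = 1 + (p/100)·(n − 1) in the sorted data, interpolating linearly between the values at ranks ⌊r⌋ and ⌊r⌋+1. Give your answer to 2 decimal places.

Sorted: 28, 29, 93, 123, 129, 138, 140, 141, 143, 146, 157, 177, 187, 192, 257, 261, 267, 300, 312.
n = 19.
r = 1 + (35/100)·(19 − 1) = 1 + 6.3 = 7.3.
Rank 7 is 140 and rank 8 is 141.
Interpolate: 140 + 0.3·(141 − 140) = 140 + 0.3·1 = 140.3.

140.30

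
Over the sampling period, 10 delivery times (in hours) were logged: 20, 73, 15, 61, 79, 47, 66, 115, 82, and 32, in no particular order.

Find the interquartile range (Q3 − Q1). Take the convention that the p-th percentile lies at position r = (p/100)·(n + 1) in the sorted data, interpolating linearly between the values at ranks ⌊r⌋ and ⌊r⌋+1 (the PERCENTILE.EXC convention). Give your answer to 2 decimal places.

50.75

Sorted: 15, 20, 32, 47, 61, 66, 73, 79, 82, 115.
n = 10.
P25: r = 2.75; ranks 2–3 are 20, 32; interpolating gives 29.
P75: r = 8.25; ranks 8–9 are 79, 82; interpolating gives 79.75.
Difference: 79.75 − 29 = 50.75.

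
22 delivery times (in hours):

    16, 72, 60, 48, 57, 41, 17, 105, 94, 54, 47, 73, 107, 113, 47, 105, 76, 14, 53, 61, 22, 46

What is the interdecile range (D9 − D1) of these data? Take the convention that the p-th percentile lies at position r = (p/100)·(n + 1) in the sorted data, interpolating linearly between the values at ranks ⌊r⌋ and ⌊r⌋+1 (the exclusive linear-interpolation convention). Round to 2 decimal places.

Sorted: 14, 16, 17, 22, 41, 46, 47, 47, 48, 53, 54, 57, 60, 61, 72, 73, 76, 94, 105, 105, 107, 113.
n = 22.
P10: r = 2.3; ranks 2–3 are 16, 17; interpolating gives 16.3.
P90: r = 20.7; ranks 20–21 are 105, 107; interpolating gives 106.4.
Difference: 106.4 − 16.3 = 90.1.

90.10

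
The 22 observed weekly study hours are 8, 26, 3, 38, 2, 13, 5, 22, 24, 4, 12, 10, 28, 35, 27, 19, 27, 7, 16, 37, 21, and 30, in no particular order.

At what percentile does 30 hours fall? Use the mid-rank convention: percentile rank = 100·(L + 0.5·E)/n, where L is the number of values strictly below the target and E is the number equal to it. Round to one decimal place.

84.1

Sorted: 2, 3, 4, 5, 7, 8, 10, 12, 13, 16, 19, 21, 22, 24, 26, 27, 27, 28, 30, 35, 37, 38.
Count below 30: L = 18; count equal: E = 1; n = 22.
Percentile rank = 100·(18 + 0.5·1)/22 = 100·18.5/22 = 84.09.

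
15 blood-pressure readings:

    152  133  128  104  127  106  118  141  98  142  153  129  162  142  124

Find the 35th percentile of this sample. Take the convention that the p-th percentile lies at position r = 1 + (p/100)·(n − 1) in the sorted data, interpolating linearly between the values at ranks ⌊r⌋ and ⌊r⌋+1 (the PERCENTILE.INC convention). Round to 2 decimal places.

126.70

Sorted: 98, 104, 106, 118, 124, 127, 128, 129, 133, 141, 142, 142, 152, 153, 162.
n = 15.
r = 1 + (35/100)·(15 − 1) = 1 + 4.9 = 5.9.
Rank 5 is 124 and rank 6 is 127.
Interpolate: 124 + 0.9·(127 − 124) = 124 + 0.9·3 = 126.7.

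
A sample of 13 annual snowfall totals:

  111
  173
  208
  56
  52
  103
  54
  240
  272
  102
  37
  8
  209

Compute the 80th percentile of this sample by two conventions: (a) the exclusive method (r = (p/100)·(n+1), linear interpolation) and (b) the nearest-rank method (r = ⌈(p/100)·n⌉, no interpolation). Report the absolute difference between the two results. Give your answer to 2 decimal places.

6.20

Sorted: 8, 37, 52, 54, 56, 102, 103, 111, 173, 208, 209, 240, 272.
n = 13.
(a) r = 11.2; between ranks 11 (209) and 12 (240): 215.2.
(b) the nearest-rank method: rank 11 → 209.
|215.2 − 209| = 6.2.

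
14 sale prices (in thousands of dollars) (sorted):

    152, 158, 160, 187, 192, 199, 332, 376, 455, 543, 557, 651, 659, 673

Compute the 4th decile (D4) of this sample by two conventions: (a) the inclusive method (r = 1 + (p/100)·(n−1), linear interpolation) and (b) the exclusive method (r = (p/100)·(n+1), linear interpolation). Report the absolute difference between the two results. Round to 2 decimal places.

26.60

n = 14.
(a) r = 6.2; between ranks 6 (199) and 7 (332): 225.6.
(b) r = 6 → value at rank 6 = 199.
|225.6 − 199| = 26.6.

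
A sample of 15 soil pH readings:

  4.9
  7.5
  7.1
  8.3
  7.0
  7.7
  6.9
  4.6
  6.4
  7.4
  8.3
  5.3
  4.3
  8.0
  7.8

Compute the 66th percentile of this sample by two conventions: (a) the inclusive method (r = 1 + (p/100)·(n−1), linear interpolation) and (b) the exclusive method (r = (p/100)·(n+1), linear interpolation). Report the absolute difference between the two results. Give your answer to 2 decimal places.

Sorted: 4.3, 4.6, 4.9, 5.3, 6.4, 6.9, 7.0, 7.1, 7.4, 7.5, 7.7, 7.8, 8.0, 8.3, 8.3.
n = 15.
(a) r = 10.24; between ranks 10 (7.5) and 11 (7.7): 7.548.
(b) r = 10.56; between ranks 10 (7.5) and 11 (7.7): 7.612.
|7.548 − 7.612| = 0.064.

0.06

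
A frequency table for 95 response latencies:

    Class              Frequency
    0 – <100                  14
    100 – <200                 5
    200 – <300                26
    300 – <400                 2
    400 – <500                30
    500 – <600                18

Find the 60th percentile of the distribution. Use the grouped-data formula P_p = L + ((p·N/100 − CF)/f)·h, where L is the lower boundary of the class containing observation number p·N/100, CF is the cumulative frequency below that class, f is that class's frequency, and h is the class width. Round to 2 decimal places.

433.33

N = 95; target position k = 60/100 · 95 = 57.
Cumulative frequencies: 14, 19, 45, 47, 77, 95.
Observation 57 falls in the class 400 – <500.
L = 400, CF = 47, f = 30, h = 100.
P60 = 400 + ((57 − 47)/30)·100 = 400 + 33.3333 = 433.333.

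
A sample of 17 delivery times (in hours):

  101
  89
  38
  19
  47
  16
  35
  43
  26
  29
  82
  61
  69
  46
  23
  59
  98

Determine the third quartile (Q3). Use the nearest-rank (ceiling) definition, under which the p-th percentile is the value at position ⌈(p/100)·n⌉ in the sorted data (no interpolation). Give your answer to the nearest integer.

Sorted: 16, 19, 23, 26, 29, 35, 38, 43, 46, 47, 59, 61, 69, 82, 89, 98, 101.
n = 17.
Position = ⌈75/100 · 17⌉ = ⌈12.75⌉ = 13.
The value at rank 13 is 69.

69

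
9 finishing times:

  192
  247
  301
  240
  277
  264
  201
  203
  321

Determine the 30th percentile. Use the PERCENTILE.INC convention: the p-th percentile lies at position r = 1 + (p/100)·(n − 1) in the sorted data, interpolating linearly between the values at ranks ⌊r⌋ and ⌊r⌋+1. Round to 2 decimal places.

217.80

Sorted: 192, 201, 203, 240, 247, 264, 277, 301, 321.
n = 9.
r = 1 + (30/100)·(9 − 1) = 1 + 2.4 = 3.4.
Rank 3 is 203 and rank 4 is 240.
Interpolate: 203 + 0.4·(240 − 203) = 203 + 0.4·37 = 217.8.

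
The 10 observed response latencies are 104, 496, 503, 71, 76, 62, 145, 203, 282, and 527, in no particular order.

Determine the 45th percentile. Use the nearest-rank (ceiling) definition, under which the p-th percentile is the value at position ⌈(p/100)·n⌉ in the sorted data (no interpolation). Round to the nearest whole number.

145

Sorted: 62, 71, 76, 104, 145, 203, 282, 496, 503, 527.
n = 10.
Position = ⌈45/100 · 10⌉ = ⌈4.5⌉ = 5.
The value at rank 5 is 145.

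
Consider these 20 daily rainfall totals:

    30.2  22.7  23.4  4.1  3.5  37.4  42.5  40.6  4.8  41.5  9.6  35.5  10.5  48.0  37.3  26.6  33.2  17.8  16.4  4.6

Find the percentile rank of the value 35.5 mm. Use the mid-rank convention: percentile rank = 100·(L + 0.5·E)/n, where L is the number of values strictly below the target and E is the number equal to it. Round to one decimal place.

67.5

Sorted: 3.5, 4.1, 4.6, 4.8, 9.6, 10.5, 16.4, 17.8, 22.7, 23.4, 26.6, 30.2, 33.2, 35.5, 37.3, 37.4, 40.6, 41.5, 42.5, 48.0.
Count below 35.5: L = 13; count equal: E = 1; n = 20.
Percentile rank = 100·(13 + 0.5·1)/20 = 100·13.5/20 = 67.5.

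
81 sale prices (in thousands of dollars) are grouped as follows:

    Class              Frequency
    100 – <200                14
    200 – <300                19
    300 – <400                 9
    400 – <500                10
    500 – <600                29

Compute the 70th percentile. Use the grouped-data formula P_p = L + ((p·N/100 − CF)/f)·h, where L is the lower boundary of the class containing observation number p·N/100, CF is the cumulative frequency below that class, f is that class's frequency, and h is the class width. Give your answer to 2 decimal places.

516.21

N = 81; target position k = 70/100 · 81 = 56.7.
Cumulative frequencies: 14, 33, 42, 52, 81.
Observation 56.7 falls in the class 500 – <600.
L = 500, CF = 52, f = 29, h = 100.
P70 = 500 + ((56.7 − 52)/29)·100 = 500 + 16.2069 = 516.207.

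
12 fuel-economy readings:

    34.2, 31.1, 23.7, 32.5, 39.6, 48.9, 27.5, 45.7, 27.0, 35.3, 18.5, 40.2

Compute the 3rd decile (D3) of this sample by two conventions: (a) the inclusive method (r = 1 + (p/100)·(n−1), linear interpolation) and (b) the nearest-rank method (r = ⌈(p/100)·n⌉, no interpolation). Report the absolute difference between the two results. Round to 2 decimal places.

1.08

Sorted: 18.5, 23.7, 27.0, 27.5, 31.1, 32.5, 34.2, 35.3, 39.6, 40.2, 45.7, 48.9.
n = 12.
(a) r = 4.3; between ranks 4 (27.5) and 5 (31.1): 28.58.
(b) the nearest-rank method: rank 4 → 27.5.
|28.58 − 27.5| = 1.08.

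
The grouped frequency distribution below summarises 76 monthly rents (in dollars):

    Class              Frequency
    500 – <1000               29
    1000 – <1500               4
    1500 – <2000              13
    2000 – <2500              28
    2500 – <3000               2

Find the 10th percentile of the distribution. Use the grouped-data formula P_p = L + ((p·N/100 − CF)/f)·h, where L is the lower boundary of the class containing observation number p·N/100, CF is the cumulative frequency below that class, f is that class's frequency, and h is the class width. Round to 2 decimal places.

631.03

N = 76; target position k = 10/100 · 76 = 7.6.
Cumulative frequencies: 29, 33, 46, 74, 76.
Observation 7.6 falls in the class 500 – <1000.
L = 500, CF = 0, f = 29, h = 500.
P10 = 500 + ((7.6 − 0)/29)·500 = 500 + 131.034 = 631.034.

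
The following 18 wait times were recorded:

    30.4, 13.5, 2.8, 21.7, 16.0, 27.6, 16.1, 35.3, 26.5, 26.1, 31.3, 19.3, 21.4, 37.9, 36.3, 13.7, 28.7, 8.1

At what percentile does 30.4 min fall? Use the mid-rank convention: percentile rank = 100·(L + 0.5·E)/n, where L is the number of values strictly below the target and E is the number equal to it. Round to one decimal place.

75.0

Sorted: 2.8, 8.1, 13.5, 13.7, 16.0, 16.1, 19.3, 21.4, 21.7, 26.1, 26.5, 27.6, 28.7, 30.4, 31.3, 35.3, 36.3, 37.9.
Count below 30.4: L = 13; count equal: E = 1; n = 18.
Percentile rank = 100·(13 + 0.5·1)/18 = 100·13.5/18 = 75.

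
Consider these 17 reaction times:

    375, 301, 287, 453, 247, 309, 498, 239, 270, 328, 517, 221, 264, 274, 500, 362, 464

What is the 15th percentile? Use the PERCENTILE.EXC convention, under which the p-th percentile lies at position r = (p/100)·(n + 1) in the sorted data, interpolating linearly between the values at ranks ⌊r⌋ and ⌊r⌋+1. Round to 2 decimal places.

Sorted: 221, 239, 247, 264, 270, 274, 287, 301, 309, 328, 362, 375, 453, 464, 498, 500, 517.
n = 17.
r = (15/100)·(17 + 1) = 2.7.
Rank 2 is 239 and rank 3 is 247.
Interpolate: 239 + 0.7·(247 − 239) = 239 + 0.7·8 = 244.6.

244.60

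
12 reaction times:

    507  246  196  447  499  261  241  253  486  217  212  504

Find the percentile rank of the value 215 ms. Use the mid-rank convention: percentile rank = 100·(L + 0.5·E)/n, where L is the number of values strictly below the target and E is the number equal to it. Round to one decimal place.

16.7

Sorted: 196, 212, 217, 241, 246, 253, 261, 447, 486, 499, 504, 507.
Count below 215: L = 2; count equal: E = 0; n = 12.
Percentile rank = 100·(2 + 0.5·0)/12 = 100·2/12 = 16.67.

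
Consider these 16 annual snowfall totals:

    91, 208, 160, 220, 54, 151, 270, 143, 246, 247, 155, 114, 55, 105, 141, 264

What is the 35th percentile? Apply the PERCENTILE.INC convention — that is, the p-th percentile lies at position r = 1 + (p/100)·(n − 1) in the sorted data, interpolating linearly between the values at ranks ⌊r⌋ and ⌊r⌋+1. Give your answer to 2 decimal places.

141.50

Sorted: 54, 55, 91, 105, 114, 141, 143, 151, 155, 160, 208, 220, 246, 247, 264, 270.
n = 16.
r = 1 + (35/100)·(16 − 1) = 1 + 5.25 = 6.25.
Rank 6 is 141 and rank 7 is 143.
Interpolate: 141 + 0.25·(143 − 141) = 141 + 0.25·2 = 141.5.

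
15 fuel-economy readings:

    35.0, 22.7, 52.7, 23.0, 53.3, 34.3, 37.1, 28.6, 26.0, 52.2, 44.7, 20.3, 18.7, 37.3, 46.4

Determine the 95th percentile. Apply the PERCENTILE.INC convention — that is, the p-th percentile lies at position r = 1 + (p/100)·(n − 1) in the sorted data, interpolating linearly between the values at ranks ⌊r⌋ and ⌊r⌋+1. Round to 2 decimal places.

Sorted: 18.7, 20.3, 22.7, 23.0, 26.0, 28.6, 34.3, 35.0, 37.1, 37.3, 44.7, 46.4, 52.2, 52.7, 53.3.
n = 15.
r = 1 + (95/100)·(15 − 1) = 1 + 13.3 = 14.3.
Rank 14 is 52.7 and rank 15 is 53.3.
Interpolate: 52.7 + 0.3·(53.3 − 52.7) = 52.7 + 0.3·0.6 = 52.88.

52.88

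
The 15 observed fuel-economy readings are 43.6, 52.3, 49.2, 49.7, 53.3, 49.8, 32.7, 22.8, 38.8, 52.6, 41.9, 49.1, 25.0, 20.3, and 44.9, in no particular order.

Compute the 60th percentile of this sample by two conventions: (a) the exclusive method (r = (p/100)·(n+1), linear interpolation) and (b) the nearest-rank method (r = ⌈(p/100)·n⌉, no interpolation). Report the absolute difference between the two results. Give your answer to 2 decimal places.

0.06

Sorted: 20.3, 22.8, 25.0, 32.7, 38.8, 41.9, 43.6, 44.9, 49.1, 49.2, 49.7, 49.8, 52.3, 52.6, 53.3.
n = 15.
(a) r = 9.6; between ranks 9 (49.1) and 10 (49.2): 49.16.
(b) the nearest-rank method: rank 9 → 49.1.
|49.16 − 49.1| = 0.06.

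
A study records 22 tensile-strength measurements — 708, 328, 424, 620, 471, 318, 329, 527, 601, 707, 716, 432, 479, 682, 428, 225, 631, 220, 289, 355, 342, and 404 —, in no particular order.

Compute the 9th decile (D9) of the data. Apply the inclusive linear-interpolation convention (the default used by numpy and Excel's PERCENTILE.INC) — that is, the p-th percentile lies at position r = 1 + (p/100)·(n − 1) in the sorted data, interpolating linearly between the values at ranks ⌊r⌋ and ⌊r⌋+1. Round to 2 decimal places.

704.50

Sorted: 220, 225, 289, 318, 328, 329, 342, 355, 404, 424, 428, 432, 471, 479, 527, 601, 620, 631, 682, 707, 708, 716.
n = 22.
r = 1 + (90/100)·(22 − 1) = 1 + 18.9 = 19.9.
Rank 19 is 682 and rank 20 is 707.
Interpolate: 682 + 0.9·(707 − 682) = 682 + 0.9·25 = 704.5.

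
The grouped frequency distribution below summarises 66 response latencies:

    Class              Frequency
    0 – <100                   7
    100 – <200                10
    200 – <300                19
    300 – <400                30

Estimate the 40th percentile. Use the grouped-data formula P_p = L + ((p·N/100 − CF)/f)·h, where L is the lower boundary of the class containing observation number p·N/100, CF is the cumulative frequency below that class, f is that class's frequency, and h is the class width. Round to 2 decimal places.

249.47

N = 66; target position k = 40/100 · 66 = 26.4.
Cumulative frequencies: 7, 17, 36, 66.
Observation 26.4 falls in the class 200 – <300.
L = 200, CF = 17, f = 19, h = 100.
P40 = 200 + ((26.4 − 17)/19)·100 = 200 + 49.4737 = 249.474.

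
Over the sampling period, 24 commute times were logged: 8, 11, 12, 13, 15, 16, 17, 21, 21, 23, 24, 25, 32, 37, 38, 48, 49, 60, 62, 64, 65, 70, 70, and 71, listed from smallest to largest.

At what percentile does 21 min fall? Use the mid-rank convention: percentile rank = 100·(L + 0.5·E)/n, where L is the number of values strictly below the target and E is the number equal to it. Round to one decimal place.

33.3

Count below 21: L = 7; count equal: E = 2; n = 24.
Percentile rank = 100·(7 + 0.5·2)/24 = 100·8/24 = 33.33.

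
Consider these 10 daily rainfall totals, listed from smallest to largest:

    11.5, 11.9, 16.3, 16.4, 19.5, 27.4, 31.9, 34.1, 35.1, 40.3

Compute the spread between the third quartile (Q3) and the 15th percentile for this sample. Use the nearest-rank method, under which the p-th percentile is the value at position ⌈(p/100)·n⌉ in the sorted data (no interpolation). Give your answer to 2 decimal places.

22.20

n = 10.
P15: rank ⌈15/100·10⌉ = 2 → 11.9.
P75: rank ⌈75/100·10⌉ = 8 → 34.1.
Difference: 34.1 − 11.9 = 22.2.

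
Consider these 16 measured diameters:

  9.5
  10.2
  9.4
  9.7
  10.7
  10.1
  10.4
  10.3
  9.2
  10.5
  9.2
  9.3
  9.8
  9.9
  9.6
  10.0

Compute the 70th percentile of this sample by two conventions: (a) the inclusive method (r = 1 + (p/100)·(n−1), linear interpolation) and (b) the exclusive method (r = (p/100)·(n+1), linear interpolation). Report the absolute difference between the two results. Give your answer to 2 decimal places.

Sorted: 9.2, 9.2, 9.3, 9.4, 9.5, 9.6, 9.7, 9.8, 9.9, 10.0, 10.1, 10.2, 10.3, 10.4, 10.5, 10.7.
n = 16.
(a) r = 11.5; between ranks 11 (10.1) and 12 (10.2): 10.15.
(b) r = 11.9; between ranks 11 (10.1) and 12 (10.2): 10.19.
|10.15 − 10.19| = 0.04.

0.04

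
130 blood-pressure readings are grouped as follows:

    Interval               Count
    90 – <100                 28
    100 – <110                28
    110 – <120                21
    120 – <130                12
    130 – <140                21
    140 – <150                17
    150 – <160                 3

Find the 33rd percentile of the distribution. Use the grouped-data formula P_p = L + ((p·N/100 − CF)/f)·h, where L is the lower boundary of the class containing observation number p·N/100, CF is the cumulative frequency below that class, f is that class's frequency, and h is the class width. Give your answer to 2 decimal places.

N = 130; target position k = 33/100 · 130 = 42.9.
Cumulative frequencies: 28, 56, 77, 89, 110, 127, 130.
Observation 42.9 falls in the class 100 – <110.
L = 100, CF = 28, f = 28, h = 10.
P33 = 100 + ((42.9 − 28)/28)·10 = 100 + 5.32143 = 105.321.

105.32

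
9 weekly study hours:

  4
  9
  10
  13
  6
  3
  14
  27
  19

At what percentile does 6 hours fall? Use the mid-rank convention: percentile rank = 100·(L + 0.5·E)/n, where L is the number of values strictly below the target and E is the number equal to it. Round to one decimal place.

Sorted: 3, 4, 6, 9, 10, 13, 14, 19, 27.
Count below 6: L = 2; count equal: E = 1; n = 9.
Percentile rank = 100·(2 + 0.5·1)/9 = 100·2.5/9 = 27.78.

27.8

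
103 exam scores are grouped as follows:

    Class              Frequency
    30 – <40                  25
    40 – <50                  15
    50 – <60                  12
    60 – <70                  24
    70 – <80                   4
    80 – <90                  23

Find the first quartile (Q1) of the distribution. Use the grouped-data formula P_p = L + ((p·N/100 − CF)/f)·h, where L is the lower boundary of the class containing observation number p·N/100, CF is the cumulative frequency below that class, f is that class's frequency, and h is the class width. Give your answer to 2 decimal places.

N = 103; target position k = 25/100 · 103 = 25.75.
Cumulative frequencies: 25, 40, 52, 76, 80, 103.
Observation 25.75 falls in the class 40 – <50.
L = 40, CF = 25, f = 15, h = 10.
P25 = 40 + ((25.75 − 25)/15)·10 = 40 + 0.5 = 40.5.

40.50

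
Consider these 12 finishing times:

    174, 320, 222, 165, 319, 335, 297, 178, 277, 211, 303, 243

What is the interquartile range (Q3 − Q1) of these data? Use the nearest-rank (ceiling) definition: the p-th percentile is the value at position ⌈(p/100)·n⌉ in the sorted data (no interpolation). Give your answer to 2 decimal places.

125.00

Sorted: 165, 174, 178, 211, 222, 243, 277, 297, 303, 319, 320, 335.
n = 12.
P25: rank ⌈25/100·12⌉ = 3 → 178.
P75: rank ⌈75/100·12⌉ = 9 → 303.
Difference: 303 − 178 = 125.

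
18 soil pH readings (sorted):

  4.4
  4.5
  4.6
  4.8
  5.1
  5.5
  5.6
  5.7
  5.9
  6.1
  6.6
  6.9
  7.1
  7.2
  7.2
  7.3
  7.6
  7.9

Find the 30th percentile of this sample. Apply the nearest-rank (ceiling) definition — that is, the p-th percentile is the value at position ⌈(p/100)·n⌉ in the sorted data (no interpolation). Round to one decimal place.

n = 18.
Position = ⌈30/100 · 18⌉ = ⌈5.4⌉ = 6.
The value at rank 6 is 5.5.

5.5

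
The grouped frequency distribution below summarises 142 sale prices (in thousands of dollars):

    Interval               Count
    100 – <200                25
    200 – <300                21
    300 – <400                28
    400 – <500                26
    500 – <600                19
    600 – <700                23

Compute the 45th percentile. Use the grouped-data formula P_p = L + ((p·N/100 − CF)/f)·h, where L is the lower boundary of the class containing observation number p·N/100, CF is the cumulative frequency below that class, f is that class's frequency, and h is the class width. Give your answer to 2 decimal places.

363.93

N = 142; target position k = 45/100 · 142 = 63.9.
Cumulative frequencies: 25, 46, 74, 100, 119, 142.
Observation 63.9 falls in the class 300 – <400.
L = 300, CF = 46, f = 28, h = 100.
P45 = 300 + ((63.9 − 46)/28)·100 = 300 + 63.9286 = 363.929.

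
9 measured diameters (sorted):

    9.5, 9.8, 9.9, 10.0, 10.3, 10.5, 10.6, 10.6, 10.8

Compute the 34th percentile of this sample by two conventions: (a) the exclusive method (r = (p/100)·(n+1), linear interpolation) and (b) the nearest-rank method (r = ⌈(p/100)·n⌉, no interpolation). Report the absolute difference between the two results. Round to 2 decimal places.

n = 9.
(a) r = 3.4; between ranks 3 (9.9) and 4 (10.0): 9.94.
(b) the nearest-rank method: rank 4 → 10.
|9.94 − 10| = 0.06.

0.06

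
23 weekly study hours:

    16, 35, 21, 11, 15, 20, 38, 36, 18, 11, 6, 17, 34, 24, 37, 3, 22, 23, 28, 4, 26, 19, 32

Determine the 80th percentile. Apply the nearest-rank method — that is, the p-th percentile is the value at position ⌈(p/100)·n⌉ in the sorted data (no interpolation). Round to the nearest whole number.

34

Sorted: 3, 4, 6, 11, 11, 15, 16, 17, 18, 19, 20, 21, 22, 23, 24, 26, 28, 32, 34, 35, 36, 37, 38.
n = 23.
Position = ⌈80/100 · 23⌉ = ⌈18.4⌉ = 19.
The value at rank 19 is 34.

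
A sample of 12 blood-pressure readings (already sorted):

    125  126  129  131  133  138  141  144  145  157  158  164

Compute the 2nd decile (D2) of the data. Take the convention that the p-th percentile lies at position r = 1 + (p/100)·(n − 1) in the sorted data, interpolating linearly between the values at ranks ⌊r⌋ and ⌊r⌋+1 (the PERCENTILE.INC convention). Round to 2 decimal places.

n = 12.
r = 1 + (20/100)·(12 − 1) = 1 + 2.2 = 3.2.
Rank 3 is 129 and rank 4 is 131.
Interpolate: 129 + 0.2·(131 − 129) = 129 + 0.2·2 = 129.4.

129.40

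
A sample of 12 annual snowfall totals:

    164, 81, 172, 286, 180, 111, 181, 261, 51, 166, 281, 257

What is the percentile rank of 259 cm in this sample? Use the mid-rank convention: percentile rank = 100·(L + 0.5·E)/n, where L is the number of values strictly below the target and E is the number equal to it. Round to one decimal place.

75.0

Sorted: 51, 81, 111, 164, 166, 172, 180, 181, 257, 261, 281, 286.
Count below 259: L = 9; count equal: E = 0; n = 12.
Percentile rank = 100·(9 + 0.5·0)/12 = 100·9/12 = 75.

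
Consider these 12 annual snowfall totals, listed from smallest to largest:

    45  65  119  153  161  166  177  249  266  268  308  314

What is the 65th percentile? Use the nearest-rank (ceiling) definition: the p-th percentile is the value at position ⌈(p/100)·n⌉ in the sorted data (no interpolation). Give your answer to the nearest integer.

n = 12.
Position = ⌈65/100 · 12⌉ = ⌈7.8⌉ = 8.
The value at rank 8 is 249.

249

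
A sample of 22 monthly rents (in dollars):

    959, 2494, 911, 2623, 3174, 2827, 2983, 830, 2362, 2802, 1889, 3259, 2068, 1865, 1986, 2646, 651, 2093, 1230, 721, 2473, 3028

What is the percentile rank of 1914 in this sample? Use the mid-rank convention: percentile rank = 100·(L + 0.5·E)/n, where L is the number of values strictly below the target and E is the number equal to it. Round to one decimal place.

Sorted: 651, 721, 830, 911, 959, 1230, 1865, 1889, 1986, 2068, 2093, 2362, 2473, 2494, 2623, 2646, 2802, 2827, 2983, 3028, 3174, 3259.
Count below 1914: L = 8; count equal: E = 0; n = 22.
Percentile rank = 100·(8 + 0.5·0)/22 = 100·8/22 = 36.36.

36.4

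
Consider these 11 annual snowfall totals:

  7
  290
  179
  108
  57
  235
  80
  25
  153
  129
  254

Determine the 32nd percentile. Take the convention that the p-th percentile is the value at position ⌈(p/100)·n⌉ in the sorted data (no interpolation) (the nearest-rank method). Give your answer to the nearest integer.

80

Sorted: 7, 25, 57, 80, 108, 129, 153, 179, 235, 254, 290.
n = 11.
Position = ⌈32/100 · 11⌉ = ⌈3.52⌉ = 4.
The value at rank 4 is 80.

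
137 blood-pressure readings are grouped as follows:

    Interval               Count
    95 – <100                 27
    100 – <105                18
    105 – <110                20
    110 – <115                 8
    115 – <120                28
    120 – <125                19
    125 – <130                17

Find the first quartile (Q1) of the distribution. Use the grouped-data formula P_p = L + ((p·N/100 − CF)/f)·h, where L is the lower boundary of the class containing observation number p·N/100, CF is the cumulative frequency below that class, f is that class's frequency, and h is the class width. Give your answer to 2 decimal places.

N = 137; target position k = 25/100 · 137 = 34.25.
Cumulative frequencies: 27, 45, 65, 73, 101, 120, 137.
Observation 34.25 falls in the class 100 – <105.
L = 100, CF = 27, f = 18, h = 5.
P25 = 100 + ((34.25 − 27)/18)·5 = 100 + 2.01389 = 102.014.

102.01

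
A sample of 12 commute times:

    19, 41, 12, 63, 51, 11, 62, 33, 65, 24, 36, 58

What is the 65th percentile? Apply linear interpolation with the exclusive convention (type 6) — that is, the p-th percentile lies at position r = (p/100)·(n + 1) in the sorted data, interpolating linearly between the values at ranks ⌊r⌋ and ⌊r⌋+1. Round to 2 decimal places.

Sorted: 11, 12, 19, 24, 33, 36, 41, 51, 58, 62, 63, 65.
n = 12.
r = (65/100)·(12 + 1) = 8.45.
Rank 8 is 51 and rank 9 is 58.
Interpolate: 51 + 0.45·(58 − 51) = 51 + 0.45·7 = 54.15.

54.15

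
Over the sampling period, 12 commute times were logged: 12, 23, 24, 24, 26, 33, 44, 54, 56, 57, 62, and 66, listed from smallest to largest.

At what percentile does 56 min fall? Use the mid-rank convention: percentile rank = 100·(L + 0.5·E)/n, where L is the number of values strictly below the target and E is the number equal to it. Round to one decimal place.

70.8

Count below 56: L = 8; count equal: E = 1; n = 12.
Percentile rank = 100·(8 + 0.5·1)/12 = 100·8.5/12 = 70.83.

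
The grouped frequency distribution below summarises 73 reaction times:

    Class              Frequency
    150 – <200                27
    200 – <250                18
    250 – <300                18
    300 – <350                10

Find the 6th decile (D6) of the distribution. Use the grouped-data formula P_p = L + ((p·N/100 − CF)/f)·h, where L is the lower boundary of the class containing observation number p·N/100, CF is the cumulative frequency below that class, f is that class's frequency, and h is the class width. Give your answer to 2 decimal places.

246.67

N = 73; target position k = 60/100 · 73 = 43.8.
Cumulative frequencies: 27, 45, 63, 73.
Observation 43.8 falls in the class 200 – <250.
L = 200, CF = 27, f = 18, h = 50.
P60 = 200 + ((43.8 − 27)/18)·50 = 200 + 46.6667 = 246.667.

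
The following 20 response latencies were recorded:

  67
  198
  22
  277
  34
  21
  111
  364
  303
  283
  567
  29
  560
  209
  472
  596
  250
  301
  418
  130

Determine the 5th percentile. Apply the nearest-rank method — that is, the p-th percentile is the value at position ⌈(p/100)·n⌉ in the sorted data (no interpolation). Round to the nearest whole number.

Sorted: 21, 22, 29, 34, 67, 111, 130, 198, 209, 250, 277, 283, 301, 303, 364, 418, 472, 560, 567, 596.
n = 20.
Position = ⌈5/100 · 20⌉ = ⌈1⌉ = 1.
The value at rank 1 is 21.

21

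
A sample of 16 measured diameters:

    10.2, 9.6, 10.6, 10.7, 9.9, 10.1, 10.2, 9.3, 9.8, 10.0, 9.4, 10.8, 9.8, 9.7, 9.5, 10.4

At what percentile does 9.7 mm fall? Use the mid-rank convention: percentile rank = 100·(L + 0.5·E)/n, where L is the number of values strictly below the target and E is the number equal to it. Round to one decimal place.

28.1

Sorted: 9.3, 9.4, 9.5, 9.6, 9.7, 9.8, 9.8, 9.9, 10.0, 10.1, 10.2, 10.2, 10.4, 10.6, 10.7, 10.8.
Count below 9.7: L = 4; count equal: E = 1; n = 16.
Percentile rank = 100·(4 + 0.5·1)/16 = 100·4.5/16 = 28.12.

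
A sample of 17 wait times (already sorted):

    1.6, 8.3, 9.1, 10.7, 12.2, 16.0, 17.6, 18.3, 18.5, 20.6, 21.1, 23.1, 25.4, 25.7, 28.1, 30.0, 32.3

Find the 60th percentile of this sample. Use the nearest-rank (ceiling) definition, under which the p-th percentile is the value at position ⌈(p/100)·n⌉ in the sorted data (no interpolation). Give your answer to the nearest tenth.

21.1

n = 17.
Position = ⌈60/100 · 17⌉ = ⌈10.2⌉ = 11.
The value at rank 11 is 21.1.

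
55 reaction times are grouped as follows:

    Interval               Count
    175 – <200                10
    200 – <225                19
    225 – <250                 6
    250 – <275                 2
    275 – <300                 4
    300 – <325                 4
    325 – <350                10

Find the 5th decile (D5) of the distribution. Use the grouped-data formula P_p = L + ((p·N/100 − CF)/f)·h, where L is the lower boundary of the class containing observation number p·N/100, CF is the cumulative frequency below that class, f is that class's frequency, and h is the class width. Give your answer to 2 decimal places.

223.03

N = 55; target position k = 50/100 · 55 = 27.5.
Cumulative frequencies: 10, 29, 35, 37, 41, 45, 55.
Observation 27.5 falls in the class 200 – <225.
L = 200, CF = 10, f = 19, h = 25.
P50 = 200 + ((27.5 − 10)/19)·25 = 200 + 23.0263 = 223.026.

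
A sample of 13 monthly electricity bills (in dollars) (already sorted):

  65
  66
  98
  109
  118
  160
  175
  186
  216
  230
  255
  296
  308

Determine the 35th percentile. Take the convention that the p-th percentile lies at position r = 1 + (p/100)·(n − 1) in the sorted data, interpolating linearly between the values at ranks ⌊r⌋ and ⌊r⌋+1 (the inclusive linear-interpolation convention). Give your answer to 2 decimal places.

126.40

n = 13.
r = 1 + (35/100)·(13 − 1) = 1 + 4.2 = 5.2.
Rank 5 is 118 and rank 6 is 160.
Interpolate: 118 + 0.2·(160 − 118) = 118 + 0.2·42 = 126.4.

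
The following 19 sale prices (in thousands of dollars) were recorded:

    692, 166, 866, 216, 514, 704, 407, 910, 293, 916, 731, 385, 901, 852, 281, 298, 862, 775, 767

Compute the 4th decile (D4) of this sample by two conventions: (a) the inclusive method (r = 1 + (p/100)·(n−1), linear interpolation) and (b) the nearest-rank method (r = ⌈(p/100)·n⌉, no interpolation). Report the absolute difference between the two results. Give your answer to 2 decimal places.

Sorted: 166, 216, 281, 293, 298, 385, 407, 514, 692, 704, 731, 767, 775, 852, 862, 866, 901, 910, 916.
n = 19.
(a) r = 8.2; between ranks 8 (514) and 9 (692): 549.6.
(b) the nearest-rank method: rank 8 → 514.
|549.6 − 514| = 35.6.

35.60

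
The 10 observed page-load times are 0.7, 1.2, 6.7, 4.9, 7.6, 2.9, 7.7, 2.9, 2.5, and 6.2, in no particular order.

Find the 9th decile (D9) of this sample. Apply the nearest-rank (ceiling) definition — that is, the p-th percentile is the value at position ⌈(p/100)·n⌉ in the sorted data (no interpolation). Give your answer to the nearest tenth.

7.6

Sorted: 0.7, 1.2, 2.5, 2.9, 2.9, 4.9, 6.2, 6.7, 7.6, 7.7.
n = 10.
Position = ⌈90/100 · 10⌉ = ⌈9⌉ = 9.
The value at rank 9 is 7.6.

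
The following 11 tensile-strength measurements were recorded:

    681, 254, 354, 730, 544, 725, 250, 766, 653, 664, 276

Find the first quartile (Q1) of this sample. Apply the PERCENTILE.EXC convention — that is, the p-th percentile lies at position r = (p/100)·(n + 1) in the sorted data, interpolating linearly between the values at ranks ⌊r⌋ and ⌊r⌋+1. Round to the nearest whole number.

Sorted: 250, 254, 276, 354, 544, 653, 664, 681, 725, 730, 766.
n = 11.
r = (25/100)·(11 + 1) = 3.
r is an integer, so P25 is the value at rank 3: 276.

276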